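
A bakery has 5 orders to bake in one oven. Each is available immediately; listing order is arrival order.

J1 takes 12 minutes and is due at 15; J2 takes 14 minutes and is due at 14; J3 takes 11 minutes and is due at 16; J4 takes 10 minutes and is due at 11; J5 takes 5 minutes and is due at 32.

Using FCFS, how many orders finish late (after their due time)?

4

FIFO (arrival order): J1 J2 J3 J4 J5.
J1: 0→12, due 15, tardiness 0
J2: 12→26, due 14, tardiness 12
J3: 26→37, due 16, tardiness 21
J4: 37→47, due 11, tardiness 36
J5: 47→52, due 32, tardiness 20
Late orders: 4.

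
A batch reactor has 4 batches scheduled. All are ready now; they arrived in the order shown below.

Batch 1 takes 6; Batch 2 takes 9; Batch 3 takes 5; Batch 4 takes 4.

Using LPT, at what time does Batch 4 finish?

LPT (decreasing processing time): Batch 2 Batch 1 Batch 3 Batch 4.
Batch 2: 0→9
Batch 1: 9→15
Batch 3: 15→20
Batch 4: 20→24

24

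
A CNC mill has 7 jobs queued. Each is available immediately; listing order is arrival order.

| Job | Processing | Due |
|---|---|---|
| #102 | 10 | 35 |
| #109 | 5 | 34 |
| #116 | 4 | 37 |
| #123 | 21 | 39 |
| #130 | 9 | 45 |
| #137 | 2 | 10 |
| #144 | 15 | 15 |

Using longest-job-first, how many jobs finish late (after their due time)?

LPT (decreasing processing time): #123 #144 #102 #130 #109 #116 #137.
#123: 0→21, due 39, tardiness 0
#144: 21→36, due 15, tardiness 21
#102: 36→46, due 35, tardiness 11
#130: 46→55, due 45, tardiness 10
#109: 55→60, due 34, tardiness 26
#116: 60→64, due 37, tardiness 27
#137: 64→66, due 10, tardiness 56
Late jobs: 6.

6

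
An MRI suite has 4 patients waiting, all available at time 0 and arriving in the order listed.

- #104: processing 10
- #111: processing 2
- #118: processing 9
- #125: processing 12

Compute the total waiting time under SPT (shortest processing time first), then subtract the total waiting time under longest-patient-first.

SPT (increasing processing time): #111 #118 #104 #125.
#111: waits 0, runs 0→2
#118: waits 2, runs 2→11
#104: waits 11, runs 11→21
#125: waits 21, runs 21→33
Sum = 0+2+11+21 = 34.
LPT (decreasing processing time): #125 #104 #118 #111.
#125: waits 0, runs 0→12
#104: waits 12, runs 12→22
#118: waits 22, runs 22→31
#111: waits 31, runs 31→33
Sum = 0+12+22+31 = 65.
Difference = 34 − 65 = -31.

-31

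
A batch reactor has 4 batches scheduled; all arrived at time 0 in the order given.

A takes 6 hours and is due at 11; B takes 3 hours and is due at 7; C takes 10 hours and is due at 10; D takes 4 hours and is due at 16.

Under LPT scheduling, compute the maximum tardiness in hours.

LPT (decreasing processing time): C A D B.
C: 0→10, due 10, tardiness 0
A: 10→16, due 11, tardiness 5
D: 16→20, due 16, tardiness 4
B: 20→23, due 7, tardiness 16
Maximum = 16.

16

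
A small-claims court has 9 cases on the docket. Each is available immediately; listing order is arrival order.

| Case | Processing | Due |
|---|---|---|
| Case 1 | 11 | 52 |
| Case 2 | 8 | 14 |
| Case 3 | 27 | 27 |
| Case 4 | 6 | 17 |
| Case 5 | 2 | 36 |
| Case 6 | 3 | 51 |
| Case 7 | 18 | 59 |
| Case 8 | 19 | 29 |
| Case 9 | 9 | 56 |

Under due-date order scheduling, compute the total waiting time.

EDD (increasing due date): Case 2 Case 4 Case 3 Case 8 Case 5 Case 6 Case 1 Case 9 Case 7.
Case 2: waits 0, runs 0→8
Case 4: waits 8, runs 8→14
Case 3: waits 14, runs 14→41
Case 8: waits 41, runs 41→60
Case 5: waits 60, runs 60→62
Case 6: waits 62, runs 62→65
Case 1: waits 65, runs 65→76
Case 9: waits 76, runs 76→85
Case 7: waits 85, runs 85→103
Sum = 0+8+14+41+60+62+65+76+85 = 411.

411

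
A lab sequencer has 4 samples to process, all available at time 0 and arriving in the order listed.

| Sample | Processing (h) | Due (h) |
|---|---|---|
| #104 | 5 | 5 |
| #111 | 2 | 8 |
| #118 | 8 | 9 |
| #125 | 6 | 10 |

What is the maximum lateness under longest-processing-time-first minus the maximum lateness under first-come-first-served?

3

LPT (decreasing processing time): #118 #125 #104 #111.
#118: 0→8, due 9, lateness -1
#125: 8→14, due 10, lateness 4
#104: 14→19, due 5, lateness 14
#111: 19→21, due 8, lateness 13
Maximum = 14.
FIFO (arrival order): #104 #111 #118 #125.
#104: 0→5, due 5, lateness 0
#111: 5→7, due 8, lateness -1
#118: 7→15, due 9, lateness 6
#125: 15→21, due 10, lateness 11
Maximum = 11.
Difference = 14 − 11 = 3.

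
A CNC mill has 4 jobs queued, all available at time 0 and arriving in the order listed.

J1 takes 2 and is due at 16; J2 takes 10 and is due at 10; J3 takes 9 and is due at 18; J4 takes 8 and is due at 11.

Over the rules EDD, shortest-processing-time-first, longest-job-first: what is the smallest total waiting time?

31

EDD (increasing due date): J2 J4 J1 J3.
J2: waits 0, runs 0→10
J4: waits 10, runs 10→18
J1: waits 18, runs 18→20
J3: waits 20, runs 20→29
Sum = 0+10+18+20 = 48.
SPT (increasing processing time): J1 J4 J3 J2.
J1: waits 0, runs 0→2
J4: waits 2, runs 2→10
J3: waits 10, runs 10→19
J2: waits 19, runs 19→29
Sum = 0+2+10+19 = 31.
LPT (decreasing processing time): J2 J3 J4 J1.
J2: waits 0, runs 0→10
J3: waits 10, runs 10→19
J4: waits 19, runs 19→27
J1: waits 27, runs 27→29
Sum = 0+10+19+27 = 56.
EDD 48, SPT 31, LPT 56 → minimum 31.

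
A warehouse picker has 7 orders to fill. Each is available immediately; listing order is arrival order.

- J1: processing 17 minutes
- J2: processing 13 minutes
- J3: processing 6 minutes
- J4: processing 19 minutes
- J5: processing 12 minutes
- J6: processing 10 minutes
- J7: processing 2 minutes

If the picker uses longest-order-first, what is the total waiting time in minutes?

313

LPT (decreasing processing time): J4 J1 J2 J5 J6 J3 J7.
J4: waits 0, runs 0→19
J1: waits 19, runs 19→36
J2: waits 36, runs 36→49
J5: waits 49, runs 49→61
J6: waits 61, runs 61→71
J3: waits 71, runs 71→77
J7: waits 77, runs 77→79
Sum = 0+19+36+49+61+71+77 = 313.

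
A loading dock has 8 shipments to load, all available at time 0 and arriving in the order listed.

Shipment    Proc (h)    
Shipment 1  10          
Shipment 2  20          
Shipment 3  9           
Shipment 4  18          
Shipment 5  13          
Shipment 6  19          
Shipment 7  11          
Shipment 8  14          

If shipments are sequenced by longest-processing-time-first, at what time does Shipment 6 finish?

39

LPT (decreasing processing time): Shipment 2 Shipment 6 Shipment 4 Shipment 8 Shipment 5 Shipment 7 Shipment 1 Shipment 3.
Shipment 2: 0→20
Shipment 6: 20→39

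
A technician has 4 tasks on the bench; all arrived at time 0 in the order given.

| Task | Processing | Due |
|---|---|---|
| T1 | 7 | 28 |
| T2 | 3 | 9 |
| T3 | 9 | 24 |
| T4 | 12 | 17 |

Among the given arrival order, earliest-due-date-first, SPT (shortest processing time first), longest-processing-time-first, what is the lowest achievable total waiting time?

FIFO (arrival order): T1 T2 T3 T4.
T1: waits 0, runs 0→7
T2: waits 7, runs 7→10
T3: waits 10, runs 10→19
T4: waits 19, runs 19→31
Sum = 0+7+10+19 = 36.
EDD (increasing due date): T2 T4 T3 T1.
T2: waits 0, runs 0→3
T4: waits 3, runs 3→15
T3: waits 15, runs 15→24
T1: waits 24, runs 24→31
Sum = 0+3+15+24 = 42.
SPT (increasing processing time): T2 T1 T3 T4.
T2: waits 0, runs 0→3
T1: waits 3, runs 3→10
T3: waits 10, runs 10→19
T4: waits 19, runs 19→31
Sum = 0+3+10+19 = 32.
LPT (decreasing processing time): T4 T3 T1 T2.
T4: waits 0, runs 0→12
T3: waits 12, runs 12→21
T1: waits 21, runs 21→28
T2: waits 28, runs 28→31
Sum = 0+12+21+28 = 61.
FIFO 36, EDD 42, SPT 32, LPT 61 → minimum 32.

32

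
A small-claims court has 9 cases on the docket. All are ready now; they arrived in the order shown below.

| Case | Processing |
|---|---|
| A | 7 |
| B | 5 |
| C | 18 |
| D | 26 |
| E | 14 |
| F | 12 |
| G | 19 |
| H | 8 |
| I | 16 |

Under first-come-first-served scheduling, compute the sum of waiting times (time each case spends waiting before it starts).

FIFO (arrival order): A B C D E F G H I.
A: waits 0, runs 0→7
B: waits 7, runs 7→12
C: waits 12, runs 12→30
D: waits 30, runs 30→56
E: waits 56, runs 56→70
F: waits 70, runs 70→82
G: waits 82, runs 82→101
H: waits 101, runs 101→109
I: waits 109, runs 109→125
Sum = 0+7+12+30+56+70+82+101+109 = 467.

467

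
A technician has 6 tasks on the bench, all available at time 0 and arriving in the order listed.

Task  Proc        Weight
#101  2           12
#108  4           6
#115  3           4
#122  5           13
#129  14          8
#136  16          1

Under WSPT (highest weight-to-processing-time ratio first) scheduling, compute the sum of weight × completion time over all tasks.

505

WSPT (decreasing weight/processing-time ratio): #101 #122 #108 #115 #129 #136.
#101: finishes 2, weight 12, w·C = 24
#122: finishes 7, weight 13, w·C = 91
#108: finishes 11, weight 6, w·C = 66
#115: finishes 14, weight 4, w·C = 56
#129: finishes 28, weight 8, w·C = 224
#136: finishes 44, weight 1, w·C = 44
Sum = 24+91+66+56+224+44 = 505.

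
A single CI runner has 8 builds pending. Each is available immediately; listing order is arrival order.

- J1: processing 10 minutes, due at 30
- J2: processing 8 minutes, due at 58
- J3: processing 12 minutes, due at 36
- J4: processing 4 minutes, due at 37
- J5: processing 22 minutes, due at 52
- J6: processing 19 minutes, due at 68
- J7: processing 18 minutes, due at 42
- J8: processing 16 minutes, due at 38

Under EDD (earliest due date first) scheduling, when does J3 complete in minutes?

22

EDD (increasing due date): J1 J3 J4 J8 J7 J5 J2 J6.
J1: 0→10
J3: 10→22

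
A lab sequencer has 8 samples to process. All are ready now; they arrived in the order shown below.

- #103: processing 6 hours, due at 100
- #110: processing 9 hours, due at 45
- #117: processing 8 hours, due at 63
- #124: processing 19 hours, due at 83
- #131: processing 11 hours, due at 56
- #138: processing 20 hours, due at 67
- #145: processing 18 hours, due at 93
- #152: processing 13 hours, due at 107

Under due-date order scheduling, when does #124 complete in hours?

67

EDD (increasing due date): #110 #131 #117 #138 #124 #145 #103 #152.
#110: 0→9
#131: 9→20
#117: 20→28
#138: 28→48
#124: 48→67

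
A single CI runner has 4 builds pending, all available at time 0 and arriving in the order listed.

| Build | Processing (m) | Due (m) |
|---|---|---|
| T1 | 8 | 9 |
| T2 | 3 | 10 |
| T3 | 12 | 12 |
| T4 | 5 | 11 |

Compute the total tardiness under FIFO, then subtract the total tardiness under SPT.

FIFO (arrival order): T1 T2 T3 T4.
T1: 0→8, due 9, tardiness 0
T2: 8→11, due 10, tardiness 1
T3: 11→23, due 12, tardiness 11
T4: 23→28, due 11, tardiness 17
Sum = 0+1+11+17 = 29.
SPT (increasing processing time): T2 T4 T1 T3.
T2: 0→3, due 10, tardiness 0
T4: 3→8, due 11, tardiness 0
T1: 8→16, due 9, tardiness 7
T3: 16→28, due 12, tardiness 16
Sum = 0+0+7+16 = 23.
Difference = 29 − 23 = 6.

6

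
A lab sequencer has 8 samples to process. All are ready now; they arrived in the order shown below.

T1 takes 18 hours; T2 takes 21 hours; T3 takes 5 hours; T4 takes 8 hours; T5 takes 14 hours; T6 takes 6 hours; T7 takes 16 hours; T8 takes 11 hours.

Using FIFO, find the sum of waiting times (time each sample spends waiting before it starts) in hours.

FIFO (arrival order): T1 T2 T3 T4 T5 T6 T7 T8.
T1: waits 0, runs 0→18
T2: waits 18, runs 18→39
T3: waits 39, runs 39→44
T4: waits 44, runs 44→52
T5: waits 52, runs 52→66
T6: waits 66, runs 66→72
T7: waits 72, runs 72→88
T8: waits 88, runs 88→99
Sum = 0+18+39+44+52+66+72+88 = 379.

379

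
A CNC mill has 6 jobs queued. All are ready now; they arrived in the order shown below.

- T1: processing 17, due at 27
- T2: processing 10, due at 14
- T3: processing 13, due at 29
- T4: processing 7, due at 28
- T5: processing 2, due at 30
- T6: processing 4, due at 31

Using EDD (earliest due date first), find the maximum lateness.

22

EDD (increasing due date): T2 T1 T4 T3 T5 T6.
T2: 0→10, due 14, lateness -4
T1: 10→27, due 27, lateness 0
T4: 27→34, due 28, lateness 6
T3: 34→47, due 29, lateness 18
T5: 47→49, due 30, lateness 19
T6: 49→53, due 31, lateness 22
Maximum = 22.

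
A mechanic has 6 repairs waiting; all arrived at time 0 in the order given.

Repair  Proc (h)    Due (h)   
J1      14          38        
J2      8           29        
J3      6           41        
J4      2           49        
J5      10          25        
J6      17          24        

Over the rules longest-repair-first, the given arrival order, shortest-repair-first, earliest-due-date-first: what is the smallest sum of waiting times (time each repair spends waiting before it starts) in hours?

LPT (decreasing processing time): J6 J1 J5 J2 J3 J4.
J6: waits 0, runs 0→17
J1: waits 17, runs 17→31
J5: waits 31, runs 31→41
J2: waits 41, runs 41→49
J3: waits 49, runs 49→55
J4: waits 55, runs 55→57
Sum = 0+17+31+41+49+55 = 193.
FIFO (arrival order): J1 J2 J3 J4 J5 J6.
J1: waits 0, runs 0→14
J2: waits 14, runs 14→22
J3: waits 22, runs 22→28
J4: waits 28, runs 28→30
J5: waits 30, runs 30→40
J6: waits 40, runs 40→57
Sum = 0+14+22+28+30+40 = 134.
SPT (increasing processing time): J4 J3 J2 J5 J1 J6.
J4: waits 0, runs 0→2
J3: waits 2, runs 2→8
J2: waits 8, runs 8→16
J5: waits 16, runs 16→26
J1: waits 26, runs 26→40
J6: waits 40, runs 40→57
Sum = 0+2+8+16+26+40 = 92.
EDD (increasing due date): J6 J5 J2 J1 J3 J4.
J6: waits 0, runs 0→17
J5: waits 17, runs 17→27
J2: waits 27, runs 27→35
J1: waits 35, runs 35→49
J3: waits 49, runs 49→55
J4: waits 55, runs 55→57
Sum = 0+17+27+35+49+55 = 183.
LPT 193, FIFO 134, SPT 92, EDD 183 → minimum 92.

92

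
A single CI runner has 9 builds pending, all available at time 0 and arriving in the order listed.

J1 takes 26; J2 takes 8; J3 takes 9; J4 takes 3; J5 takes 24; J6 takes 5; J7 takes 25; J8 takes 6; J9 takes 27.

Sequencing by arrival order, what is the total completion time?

FIFO (arrival order): J1 J2 J3 J4 J5 J6 J7 J8 J9.
J1: 0→26
J2: 26→34
J3: 34→43
J4: 43→46
J5: 46→70
J6: 70→75
J7: 75→100
J8: 100→106
J9: 106→133
Sum = 26+34+43+46+70+75+100+106+133 = 633.

633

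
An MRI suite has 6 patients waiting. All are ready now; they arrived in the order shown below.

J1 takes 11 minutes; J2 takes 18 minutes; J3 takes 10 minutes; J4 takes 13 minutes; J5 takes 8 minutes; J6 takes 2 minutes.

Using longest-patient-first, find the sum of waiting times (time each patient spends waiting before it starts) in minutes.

LPT (decreasing processing time): J2 J4 J1 J3 J5 J6.
J2: waits 0, runs 0→18
J4: waits 18, runs 18→31
J1: waits 31, runs 31→42
J3: waits 42, runs 42→52
J5: waits 52, runs 52→60
J6: waits 60, runs 60→62
Sum = 0+18+31+42+52+60 = 203.

203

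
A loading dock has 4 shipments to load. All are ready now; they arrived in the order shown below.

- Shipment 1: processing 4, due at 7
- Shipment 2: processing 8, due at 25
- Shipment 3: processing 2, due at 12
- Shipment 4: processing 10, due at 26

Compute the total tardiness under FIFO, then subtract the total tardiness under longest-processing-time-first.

FIFO (arrival order): Shipment 1 Shipment 2 Shipment 3 Shipment 4.
Shipment 1: 0→4, due 7, tardiness 0
Shipment 2: 4→12, due 25, tardiness 0
Shipment 3: 12→14, due 12, tardiness 2
Shipment 4: 14→24, due 26, tardiness 0
Sum = 0+0+2+0 = 2.
LPT (decreasing processing time): Shipment 4 Shipment 2 Shipment 1 Shipment 3.
Shipment 4: 0→10, due 26, tardiness 0
Shipment 2: 10→18, due 25, tardiness 0
Shipment 1: 18→22, due 7, tardiness 15
Shipment 3: 22→24, due 12, tardiness 12
Sum = 0+0+15+12 = 27.
Difference = 2 − 27 = -25.

-25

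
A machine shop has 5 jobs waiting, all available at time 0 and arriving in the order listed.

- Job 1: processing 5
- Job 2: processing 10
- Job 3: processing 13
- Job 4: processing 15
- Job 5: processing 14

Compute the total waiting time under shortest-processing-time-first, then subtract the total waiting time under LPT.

-48

SPT (increasing processing time): Job 1 Job 2 Job 3 Job 5 Job 4.
Job 1: waits 0, runs 0→5
Job 2: waits 5, runs 5→15
Job 3: waits 15, runs 15→28
Job 5: waits 28, runs 28→42
Job 4: waits 42, runs 42→57
Sum = 0+5+15+28+42 = 90.
LPT (decreasing processing time): Job 4 Job 5 Job 3 Job 2 Job 1.
Job 4: waits 0, runs 0→15
Job 5: waits 15, runs 15→29
Job 3: waits 29, runs 29→42
Job 2: waits 42, runs 42→52
Job 1: waits 52, runs 52→57
Sum = 0+15+29+42+52 = 138.
Difference = 90 − 138 = -48.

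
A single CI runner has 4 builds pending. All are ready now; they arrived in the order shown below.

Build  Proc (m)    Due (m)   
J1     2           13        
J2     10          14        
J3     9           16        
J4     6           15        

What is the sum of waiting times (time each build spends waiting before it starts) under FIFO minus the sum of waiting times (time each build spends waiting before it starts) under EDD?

FIFO (arrival order): J1 J2 J3 J4.
J1: waits 0, runs 0→2
J2: waits 2, runs 2→12
J3: waits 12, runs 12→21
J4: waits 21, runs 21→27
Sum = 0+2+12+21 = 35.
EDD (increasing due date): J1 J2 J4 J3.
J1: waits 0, runs 0→2
J2: waits 2, runs 2→12
J4: waits 12, runs 12→18
J3: waits 18, runs 18→27
Sum = 0+2+12+18 = 32.
Difference = 35 − 32 = 3.

3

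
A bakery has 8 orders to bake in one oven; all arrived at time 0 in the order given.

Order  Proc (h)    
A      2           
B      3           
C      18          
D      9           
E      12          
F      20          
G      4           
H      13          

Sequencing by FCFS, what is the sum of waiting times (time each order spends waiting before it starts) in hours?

238

FIFO (arrival order): A B C D E F G H.
A: waits 0, runs 0→2
B: waits 2, runs 2→5
C: waits 5, runs 5→23
D: waits 23, runs 23→32
E: waits 32, runs 32→44
F: waits 44, runs 44→64
G: waits 64, runs 64→68
H: waits 68, runs 68→81
Sum = 0+2+5+23+32+44+64+68 = 238.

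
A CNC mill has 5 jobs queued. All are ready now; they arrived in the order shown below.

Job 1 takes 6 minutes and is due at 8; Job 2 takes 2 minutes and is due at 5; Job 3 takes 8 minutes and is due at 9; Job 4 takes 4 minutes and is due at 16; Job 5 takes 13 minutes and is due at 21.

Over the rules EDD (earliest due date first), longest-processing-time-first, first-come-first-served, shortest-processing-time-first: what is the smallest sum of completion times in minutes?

EDD (increasing due date): Job 2 Job 1 Job 3 Job 4 Job 5.
Job 2: 0→2
Job 1: 2→8
Job 3: 8→16
Job 4: 16→20
Job 5: 20→33
Sum = 2+8+16+20+33 = 79.
LPT (decreasing processing time): Job 5 Job 3 Job 1 Job 4 Job 2.
Job 5: 0→13
Job 3: 13→21
Job 1: 21→27
Job 4: 27→31
Job 2: 31→33
Sum = 13+21+27+31+33 = 125.
FIFO (arrival order): Job 1 Job 2 Job 3 Job 4 Job 5.
Job 1: 0→6
Job 2: 6→8
Job 3: 8→16
Job 4: 16→20
Job 5: 20→33
Sum = 6+8+16+20+33 = 83.
SPT (increasing processing time): Job 2 Job 4 Job 1 Job 3 Job 5.
Job 2: 0→2
Job 4: 2→6
Job 1: 6→12
Job 3: 12→20
Job 5: 20→33
Sum = 2+6+12+20+33 = 73.
EDD 79, LPT 125, FIFO 83, SPT 73 → minimum 73.

73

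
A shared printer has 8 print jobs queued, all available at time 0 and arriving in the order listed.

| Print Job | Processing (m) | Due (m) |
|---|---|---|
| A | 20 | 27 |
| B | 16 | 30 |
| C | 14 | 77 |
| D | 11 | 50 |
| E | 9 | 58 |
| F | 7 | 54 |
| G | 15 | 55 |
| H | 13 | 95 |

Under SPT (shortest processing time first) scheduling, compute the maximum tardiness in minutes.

78

SPT (increasing processing time): F E D H C G B A.
F: 0→7, due 54, tardiness 0
E: 7→16, due 58, tardiness 0
D: 16→27, due 50, tardiness 0
H: 27→40, due 95, tardiness 0
C: 40→54, due 77, tardiness 0
G: 54→69, due 55, tardiness 14
B: 69→85, due 30, tardiness 55
A: 85→105, due 27, tardiness 78
Maximum = 78.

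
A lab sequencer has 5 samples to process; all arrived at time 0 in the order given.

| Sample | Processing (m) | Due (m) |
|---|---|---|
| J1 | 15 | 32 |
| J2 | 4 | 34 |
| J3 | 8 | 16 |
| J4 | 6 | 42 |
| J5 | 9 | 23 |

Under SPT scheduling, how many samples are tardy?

3

SPT (increasing processing time): J2 J4 J3 J5 J1.
J2: 0→4, due 34, tardiness 0
J4: 4→10, due 42, tardiness 0
J3: 10→18, due 16, tardiness 2
J5: 18→27, due 23, tardiness 4
J1: 27→42, due 32, tardiness 10
Late samples: 3.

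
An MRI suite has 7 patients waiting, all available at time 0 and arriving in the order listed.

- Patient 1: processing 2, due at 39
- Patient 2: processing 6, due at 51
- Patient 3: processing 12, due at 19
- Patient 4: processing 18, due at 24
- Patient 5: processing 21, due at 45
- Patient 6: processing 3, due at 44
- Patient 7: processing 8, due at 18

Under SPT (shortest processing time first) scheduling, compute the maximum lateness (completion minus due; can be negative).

25

SPT (increasing processing time): Patient 1 Patient 6 Patient 2 Patient 7 Patient 3 Patient 4 Patient 5.
Patient 1: 0→2, due 39, lateness -37
Patient 6: 2→5, due 44, lateness -39
Patient 2: 5→11, due 51, lateness -40
Patient 7: 11→19, due 18, lateness 1
Patient 3: 19→31, due 19, lateness 12
Patient 4: 31→49, due 24, lateness 25
Patient 5: 49→70, due 45, lateness 25
Maximum = 25.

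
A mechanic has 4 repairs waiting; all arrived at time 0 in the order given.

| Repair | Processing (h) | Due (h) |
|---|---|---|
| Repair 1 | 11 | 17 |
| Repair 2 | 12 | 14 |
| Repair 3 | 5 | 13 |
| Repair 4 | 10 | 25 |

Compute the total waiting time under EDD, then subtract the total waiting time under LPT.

-18

EDD (increasing due date): Repair 3 Repair 2 Repair 1 Repair 4.
Repair 3: waits 0, runs 0→5
Repair 2: waits 5, runs 5→17
Repair 1: waits 17, runs 17→28
Repair 4: waits 28, runs 28→38
Sum = 0+5+17+28 = 50.
LPT (decreasing processing time): Repair 2 Repair 1 Repair 4 Repair 3.
Repair 2: waits 0, runs 0→12
Repair 1: waits 12, runs 12→23
Repair 4: waits 23, runs 23→33
Repair 3: waits 33, runs 33→38
Sum = 0+12+23+33 = 68.
Difference = 50 − 68 = -18.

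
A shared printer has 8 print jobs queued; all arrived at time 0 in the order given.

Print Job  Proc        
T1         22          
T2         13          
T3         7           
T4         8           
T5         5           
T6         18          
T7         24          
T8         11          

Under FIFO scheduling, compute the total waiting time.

FIFO (arrival order): T1 T2 T3 T4 T5 T6 T7 T8.
T1: waits 0, runs 0→22
T2: waits 22, runs 22→35
T3: waits 35, runs 35→42
T4: waits 42, runs 42→50
T5: waits 50, runs 50→55
T6: waits 55, runs 55→73
T7: waits 73, runs 73→97
T8: waits 97, runs 97→108
Sum = 0+22+35+42+50+55+73+97 = 374.

374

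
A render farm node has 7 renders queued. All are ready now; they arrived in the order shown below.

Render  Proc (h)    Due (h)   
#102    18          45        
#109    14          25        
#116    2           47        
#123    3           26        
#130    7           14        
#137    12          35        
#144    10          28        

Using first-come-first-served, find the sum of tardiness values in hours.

107

FIFO (arrival order): #102 #109 #116 #123 #130 #137 #144.
#102: 0→18, due 45, tardiness 0
#109: 18→32, due 25, tardiness 7
#116: 32→34, due 47, tardiness 0
#123: 34→37, due 26, tardiness 11
#130: 37→44, due 14, tardiness 30
#137: 44→56, due 35, tardiness 21
#144: 56→66, due 28, tardiness 38
Sum = 0+7+0+11+30+21+38 = 107.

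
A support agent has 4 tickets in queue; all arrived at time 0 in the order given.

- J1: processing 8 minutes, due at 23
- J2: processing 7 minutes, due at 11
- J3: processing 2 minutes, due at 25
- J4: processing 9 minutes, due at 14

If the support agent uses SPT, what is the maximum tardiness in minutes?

12

SPT (increasing processing time): J3 J2 J1 J4.
J3: 0→2, due 25, tardiness 0
J2: 2→9, due 11, tardiness 0
J1: 9→17, due 23, tardiness 0
J4: 17→26, due 14, tardiness 12
Maximum = 12.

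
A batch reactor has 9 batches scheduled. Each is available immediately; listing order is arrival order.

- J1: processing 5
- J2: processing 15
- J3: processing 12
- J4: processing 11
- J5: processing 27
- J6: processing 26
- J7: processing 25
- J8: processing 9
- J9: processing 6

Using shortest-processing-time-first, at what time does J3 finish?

SPT (increasing processing time): J1 J9 J8 J4 J3 J2 J7 J6 J5.
J1: 0→5
J9: 5→11
J8: 11→20
J4: 20→31
J3: 31→43

43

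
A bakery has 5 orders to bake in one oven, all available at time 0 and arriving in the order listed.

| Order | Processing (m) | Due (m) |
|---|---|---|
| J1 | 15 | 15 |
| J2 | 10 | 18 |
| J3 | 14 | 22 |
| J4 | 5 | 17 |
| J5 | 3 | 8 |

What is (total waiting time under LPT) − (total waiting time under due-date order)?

LPT (decreasing processing time): J1 J3 J2 J4 J5.
J1: waits 0, runs 0→15
J3: waits 15, runs 15→29
J2: waits 29, runs 29→39
J4: waits 39, runs 39→44
J5: waits 44, runs 44→47
Sum = 0+15+29+39+44 = 127.
EDD (increasing due date): J5 J1 J4 J2 J3.
J5: waits 0, runs 0→3
J1: waits 3, runs 3→18
J4: waits 18, runs 18→23
J2: waits 23, runs 23→33
J3: waits 33, runs 33→47
Sum = 0+3+18+23+33 = 77.
Difference = 127 − 77 = 50.

50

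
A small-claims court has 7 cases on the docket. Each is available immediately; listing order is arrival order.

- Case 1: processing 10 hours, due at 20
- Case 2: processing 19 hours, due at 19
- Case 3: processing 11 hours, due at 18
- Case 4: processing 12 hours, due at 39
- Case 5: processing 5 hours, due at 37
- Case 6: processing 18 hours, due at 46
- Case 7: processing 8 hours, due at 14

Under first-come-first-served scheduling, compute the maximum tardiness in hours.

69

FIFO (arrival order): Case 1 Case 2 Case 3 Case 4 Case 5 Case 6 Case 7.
Case 1: 0→10, due 20, tardiness 0
Case 2: 10→29, due 19, tardiness 10
Case 3: 29→40, due 18, tardiness 22
Case 4: 40→52, due 39, tardiness 13
Case 5: 52→57, due 37, tardiness 20
Case 6: 57→75, due 46, tardiness 29
Case 7: 75→83, due 14, tardiness 69
Maximum = 69.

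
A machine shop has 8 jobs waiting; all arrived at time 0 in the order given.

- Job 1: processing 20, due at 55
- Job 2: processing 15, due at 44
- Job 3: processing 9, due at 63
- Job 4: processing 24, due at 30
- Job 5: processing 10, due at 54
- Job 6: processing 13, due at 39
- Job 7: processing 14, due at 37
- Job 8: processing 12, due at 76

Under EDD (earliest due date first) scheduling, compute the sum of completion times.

EDD (increasing due date): Job 4 Job 7 Job 6 Job 2 Job 5 Job 1 Job 3 Job 8.
Job 4: 0→24
Job 7: 24→38
Job 6: 38→51
Job 2: 51→66
Job 5: 66→76
Job 1: 76→96
Job 3: 96→105
Job 8: 105→117
Sum = 24+38+51+66+76+96+105+117 = 573.

573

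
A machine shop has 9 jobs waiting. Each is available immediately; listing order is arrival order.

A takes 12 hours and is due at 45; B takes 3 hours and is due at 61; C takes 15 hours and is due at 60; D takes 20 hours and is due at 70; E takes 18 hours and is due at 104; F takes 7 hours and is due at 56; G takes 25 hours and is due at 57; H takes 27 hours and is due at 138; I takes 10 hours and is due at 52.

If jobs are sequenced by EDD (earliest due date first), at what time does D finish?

92

EDD (increasing due date): A I F G C B D E H.
A: 0→12
I: 12→22
F: 22→29
G: 29→54
C: 54→69
B: 69→72
D: 72→92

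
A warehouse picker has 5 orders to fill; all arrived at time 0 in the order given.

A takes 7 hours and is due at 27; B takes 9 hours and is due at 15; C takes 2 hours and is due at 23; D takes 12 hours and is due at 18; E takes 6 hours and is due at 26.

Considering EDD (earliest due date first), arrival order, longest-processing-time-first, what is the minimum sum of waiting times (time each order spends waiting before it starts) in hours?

71

EDD (increasing due date): B D C E A.
B: waits 0, runs 0→9
D: waits 9, runs 9→21
C: waits 21, runs 21→23
E: waits 23, runs 23→29
A: waits 29, runs 29→36
Sum = 0+9+21+23+29 = 82.
FIFO (arrival order): A B C D E.
A: waits 0, runs 0→7
B: waits 7, runs 7→16
C: waits 16, runs 16→18
D: waits 18, runs 18→30
E: waits 30, runs 30→36
Sum = 0+7+16+18+30 = 71.
LPT (decreasing processing time): D B A E C.
D: waits 0, runs 0→12
B: waits 12, runs 12→21
A: waits 21, runs 21→28
E: waits 28, runs 28→34
C: waits 34, runs 34→36
Sum = 0+12+21+28+34 = 95.
EDD 82, FIFO 71, LPT 95 → minimum 71.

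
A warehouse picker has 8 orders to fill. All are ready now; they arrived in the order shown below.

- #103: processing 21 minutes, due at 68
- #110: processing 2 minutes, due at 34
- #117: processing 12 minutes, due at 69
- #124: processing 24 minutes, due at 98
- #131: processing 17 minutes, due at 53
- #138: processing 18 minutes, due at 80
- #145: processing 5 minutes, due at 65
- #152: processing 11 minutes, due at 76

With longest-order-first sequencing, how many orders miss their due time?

LPT (decreasing processing time): #124 #103 #138 #131 #117 #152 #145 #110.
#124: 0→24, due 98, tardiness 0
#103: 24→45, due 68, tardiness 0
#138: 45→63, due 80, tardiness 0
#131: 63→80, due 53, tardiness 27
#117: 80→92, due 69, tardiness 23
#152: 92→103, due 76, tardiness 27
#145: 103→108, due 65, tardiness 43
#110: 108→110, due 34, tardiness 76
Late orders: 5.

5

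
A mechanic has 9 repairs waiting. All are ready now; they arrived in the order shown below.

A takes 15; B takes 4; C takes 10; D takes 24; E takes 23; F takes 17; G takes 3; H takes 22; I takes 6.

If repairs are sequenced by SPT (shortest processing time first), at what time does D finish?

SPT (increasing processing time): G B I C A F H E D.
G: 0→3
B: 3→7
I: 7→13
C: 13→23
A: 23→38
F: 38→55
H: 55→77
E: 77→100
D: 100→124

124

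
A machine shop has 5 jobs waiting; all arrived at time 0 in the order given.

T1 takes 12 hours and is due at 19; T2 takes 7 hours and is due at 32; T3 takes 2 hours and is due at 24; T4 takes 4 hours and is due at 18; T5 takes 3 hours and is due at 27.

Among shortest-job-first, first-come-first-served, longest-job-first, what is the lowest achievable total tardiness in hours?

8

SPT (increasing processing time): T3 T5 T4 T2 T1.
T3: 0→2, due 24, tardiness 0
T5: 2→5, due 27, tardiness 0
T4: 5→9, due 18, tardiness 0
T2: 9→16, due 32, tardiness 0
T1: 16→28, due 19, tardiness 9
Sum = 0+0+0+0+9 = 9.
FIFO (arrival order): T1 T2 T3 T4 T5.
T1: 0→12, due 19, tardiness 0
T2: 12→19, due 32, tardiness 0
T3: 19→21, due 24, tardiness 0
T4: 21→25, due 18, tardiness 7
T5: 25→28, due 27, tardiness 1
Sum = 0+0+0+7+1 = 8.
LPT (decreasing processing time): T1 T2 T4 T5 T3.
T1: 0→12, due 19, tardiness 0
T2: 12→19, due 32, tardiness 0
T4: 19→23, due 18, tardiness 5
T5: 23→26, due 27, tardiness 0
T3: 26→28, due 24, tardiness 4
Sum = 0+0+5+0+4 = 9.
SPT 9, FIFO 8, LPT 9 → minimum 8.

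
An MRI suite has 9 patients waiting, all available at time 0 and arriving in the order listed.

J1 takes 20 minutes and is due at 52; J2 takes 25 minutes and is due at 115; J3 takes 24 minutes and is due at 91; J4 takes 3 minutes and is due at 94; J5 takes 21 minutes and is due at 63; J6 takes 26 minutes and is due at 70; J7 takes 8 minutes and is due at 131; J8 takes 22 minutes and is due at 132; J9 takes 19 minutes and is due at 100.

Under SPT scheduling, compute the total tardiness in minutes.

SPT (increasing processing time): J4 J7 J9 J1 J5 J8 J3 J2 J6.
J4: 0→3, due 94, tardiness 0
J7: 3→11, due 131, tardiness 0
J9: 11→30, due 100, tardiness 0
J1: 30→50, due 52, tardiness 0
J5: 50→71, due 63, tardiness 8
J8: 71→93, due 132, tardiness 0
J3: 93→117, due 91, tardiness 26
J2: 117→142, due 115, tardiness 27
J6: 142→168, due 70, tardiness 98
Sum = 0+0+0+0+8+0+26+27+98 = 159.

159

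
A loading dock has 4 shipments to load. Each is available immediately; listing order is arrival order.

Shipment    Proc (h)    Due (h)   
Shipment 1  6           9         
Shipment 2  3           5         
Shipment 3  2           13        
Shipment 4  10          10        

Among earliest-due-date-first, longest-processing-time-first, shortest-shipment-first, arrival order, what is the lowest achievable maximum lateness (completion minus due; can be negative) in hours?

9

EDD (increasing due date): Shipment 2 Shipment 1 Shipment 4 Shipment 3.
Shipment 2: 0→3, due 5, lateness -2
Shipment 1: 3→9, due 9, lateness 0
Shipment 4: 9→19, due 10, lateness 9
Shipment 3: 19→21, due 13, lateness 8
Maximum = 9.
LPT (decreasing processing time): Shipment 4 Shipment 1 Shipment 2 Shipment 3.
Shipment 4: 0→10, due 10, lateness 0
Shipment 1: 10→16, due 9, lateness 7
Shipment 2: 16→19, due 5, lateness 14
Shipment 3: 19→21, due 13, lateness 8
Maximum = 14.
SPT (increasing processing time): Shipment 3 Shipment 2 Shipment 1 Shipment 4.
Shipment 3: 0→2, due 13, lateness -11
Shipment 2: 2→5, due 5, lateness 0
Shipment 1: 5→11, due 9, lateness 2
Shipment 4: 11→21, due 10, lateness 11
Maximum = 11.
FIFO (arrival order): Shipment 1 Shipment 2 Shipment 3 Shipment 4.
Shipment 1: 0→6, due 9, lateness -3
Shipment 2: 6→9, due 5, lateness 4
Shipment 3: 9→11, due 13, lateness -2
Shipment 4: 11→21, due 10, lateness 11
Maximum = 11.
EDD 9, LPT 14, SPT 11, FIFO 11 → minimum 9.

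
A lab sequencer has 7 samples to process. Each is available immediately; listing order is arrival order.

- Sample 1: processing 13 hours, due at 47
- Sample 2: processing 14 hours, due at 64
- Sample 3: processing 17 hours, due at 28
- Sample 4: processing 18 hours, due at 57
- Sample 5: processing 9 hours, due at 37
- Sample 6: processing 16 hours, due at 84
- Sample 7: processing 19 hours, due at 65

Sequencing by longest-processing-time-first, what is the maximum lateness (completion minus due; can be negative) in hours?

LPT (decreasing processing time): Sample 7 Sample 4 Sample 3 Sample 6 Sample 2 Sample 1 Sample 5.
Sample 7: 0→19, due 65, lateness -46
Sample 4: 19→37, due 57, lateness -20
Sample 3: 37→54, due 28, lateness 26
Sample 6: 54→70, due 84, lateness -14
Sample 2: 70→84, due 64, lateness 20
Sample 1: 84→97, due 47, lateness 50
Sample 5: 97→106, due 37, lateness 69
Maximum = 69.

69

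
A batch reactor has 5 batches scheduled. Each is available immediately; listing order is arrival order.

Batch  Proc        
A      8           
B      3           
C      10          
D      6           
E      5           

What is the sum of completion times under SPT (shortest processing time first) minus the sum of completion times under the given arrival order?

SPT (increasing processing time): B E D A C.
B: 0→3
E: 3→8
D: 8→14
A: 14→22
C: 22→32
Sum = 3+8+14+22+32 = 79.
FIFO (arrival order): A B C D E.
A: 0→8
B: 8→11
C: 11→21
D: 21→27
E: 27→32
Sum = 8+11+21+27+32 = 99.
Difference = 79 − 99 = -20.

-20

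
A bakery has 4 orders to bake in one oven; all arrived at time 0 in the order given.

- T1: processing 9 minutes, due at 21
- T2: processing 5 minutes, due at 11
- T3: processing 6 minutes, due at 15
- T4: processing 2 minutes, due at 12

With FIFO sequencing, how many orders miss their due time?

3

FIFO (arrival order): T1 T2 T3 T4.
T1: 0→9, due 21, tardiness 0
T2: 9→14, due 11, tardiness 3
T3: 14→20, due 15, tardiness 5
T4: 20→22, due 12, tardiness 10
Late orders: 3.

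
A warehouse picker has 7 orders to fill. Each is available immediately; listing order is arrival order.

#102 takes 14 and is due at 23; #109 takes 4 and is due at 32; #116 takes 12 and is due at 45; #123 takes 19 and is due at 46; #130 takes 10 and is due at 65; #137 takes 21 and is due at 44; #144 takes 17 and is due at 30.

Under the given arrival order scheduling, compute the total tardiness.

106

FIFO (arrival order): #102 #109 #116 #123 #130 #137 #144.
#102: 0→14, due 23, tardiness 0
#109: 14→18, due 32, tardiness 0
#116: 18→30, due 45, tardiness 0
#123: 30→49, due 46, tardiness 3
#130: 49→59, due 65, tardiness 0
#137: 59→80, due 44, tardiness 36
#144: 80→97, due 30, tardiness 67
Sum = 0+0+0+3+0+36+67 = 106.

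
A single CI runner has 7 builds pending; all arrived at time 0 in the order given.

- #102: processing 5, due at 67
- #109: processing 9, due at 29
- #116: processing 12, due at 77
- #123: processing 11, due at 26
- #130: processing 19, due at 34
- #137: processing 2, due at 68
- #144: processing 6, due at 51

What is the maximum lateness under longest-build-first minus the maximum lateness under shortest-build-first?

-8

LPT (decreasing processing time): #130 #116 #123 #109 #144 #102 #137.
#130: 0→19, due 34, lateness -15
#116: 19→31, due 77, lateness -46
#123: 31→42, due 26, lateness 16
#109: 42→51, due 29, lateness 22
#144: 51→57, due 51, lateness 6
#102: 57→62, due 67, lateness -5
#137: 62→64, due 68, lateness -4
Maximum = 22.
SPT (increasing processing time): #137 #102 #144 #109 #123 #116 #130.
#137: 0→2, due 68, lateness -66
#102: 2→7, due 67, lateness -60
#144: 7→13, due 51, lateness -38
#109: 13→22, due 29, lateness -7
#123: 22→33, due 26, lateness 7
#116: 33→45, due 77, lateness -32
#130: 45→64, due 34, lateness 30
Maximum = 30.
Difference = 22 − 30 = -8.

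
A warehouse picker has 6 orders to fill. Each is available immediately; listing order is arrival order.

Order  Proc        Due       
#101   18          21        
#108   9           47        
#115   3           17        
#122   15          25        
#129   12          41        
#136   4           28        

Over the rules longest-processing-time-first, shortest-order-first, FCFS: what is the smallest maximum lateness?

33

LPT (decreasing processing time): #101 #122 #129 #108 #136 #115.
#101: 0→18, due 21, lateness -3
#122: 18→33, due 25, lateness 8
#129: 33→45, due 41, lateness 4
#108: 45→54, due 47, lateness 7
#136: 54→58, due 28, lateness 30
#115: 58→61, due 17, lateness 44
Maximum = 44.
SPT (increasing processing time): #115 #136 #108 #129 #122 #101.
#115: 0→3, due 17, lateness -14
#136: 3→7, due 28, lateness -21
#108: 7→16, due 47, lateness -31
#129: 16→28, due 41, lateness -13
#122: 28→43, due 25, lateness 18
#101: 43→61, due 21, lateness 40
Maximum = 40.
FIFO (arrival order): #101 #108 #115 #122 #129 #136.
#101: 0→18, due 21, lateness -3
#108: 18→27, due 47, lateness -20
#115: 27→30, due 17, lateness 13
#122: 30→45, due 25, lateness 20
#129: 45→57, due 41, lateness 16
#136: 57→61, due 28, lateness 33
Maximum = 33.
LPT 44, SPT 40, FIFO 33 → minimum 33.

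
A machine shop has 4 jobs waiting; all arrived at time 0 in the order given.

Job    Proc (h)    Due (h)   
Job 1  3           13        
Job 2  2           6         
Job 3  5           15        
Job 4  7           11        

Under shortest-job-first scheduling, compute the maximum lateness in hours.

6

SPT (increasing processing time): Job 2 Job 1 Job 3 Job 4.
Job 2: 0→2, due 6, lateness -4
Job 1: 2→5, due 13, lateness -8
Job 3: 5→10, due 15, lateness -5
Job 4: 10→17, due 11, lateness 6
Maximum = 6.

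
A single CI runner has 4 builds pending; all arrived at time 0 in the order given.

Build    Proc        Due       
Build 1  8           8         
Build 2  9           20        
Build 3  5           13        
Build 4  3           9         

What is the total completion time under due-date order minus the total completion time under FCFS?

EDD (increasing due date): Build 1 Build 4 Build 3 Build 2.
Build 1: 0→8
Build 4: 8→11
Build 3: 11→16
Build 2: 16→25
Sum = 8+11+16+25 = 60.
FIFO (arrival order): Build 1 Build 2 Build 3 Build 4.
Build 1: 0→8
Build 2: 8→17
Build 3: 17→22
Build 4: 22→25
Sum = 8+17+22+25 = 72.
Difference = 60 − 72 = -12.

-12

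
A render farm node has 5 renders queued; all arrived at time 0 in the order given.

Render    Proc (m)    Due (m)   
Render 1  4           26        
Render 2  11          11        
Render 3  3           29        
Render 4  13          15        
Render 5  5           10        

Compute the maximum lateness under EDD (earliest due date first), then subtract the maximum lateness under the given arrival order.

EDD (increasing due date): Render 5 Render 2 Render 4 Render 1 Render 3.
Render 5: 0→5, due 10, lateness -5
Render 2: 5→16, due 11, lateness 5
Render 4: 16→29, due 15, lateness 14
Render 1: 29→33, due 26, lateness 7
Render 3: 33→36, due 29, lateness 7
Maximum = 14.
FIFO (arrival order): Render 1 Render 2 Render 3 Render 4 Render 5.
Render 1: 0→4, due 26, lateness -22
Render 2: 4→15, due 11, lateness 4
Render 3: 15→18, due 29, lateness -11
Render 4: 18→31, due 15, lateness 16
Render 5: 31→36, due 10, lateness 26
Maximum = 26.
Difference = 14 − 26 = -12.

-12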